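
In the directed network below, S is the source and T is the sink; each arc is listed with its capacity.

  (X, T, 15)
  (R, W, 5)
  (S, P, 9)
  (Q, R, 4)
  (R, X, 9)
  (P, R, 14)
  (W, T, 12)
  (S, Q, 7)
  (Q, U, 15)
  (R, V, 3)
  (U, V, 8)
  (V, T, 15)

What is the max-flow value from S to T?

16

Augment S→P→R→V→T: bottleneck 3, flow now 3.
Augment S→P→R→W→T: bottleneck 5, flow now 8.
Augment S→P→R→X→T: bottleneck 1, flow now 9.
Augment S→Q→R→X→T: bottleneck 4, flow now 13.
Augment S→Q→U→V→T: bottleneck 3, flow now 16.
No augmenting path remains; maximum flow = 16.
In the residual graph, reachable from S: {S}.
Min-cut edges: S→P (9), S→Q (7); capacity 9 + 7 = 16.
This cut is saturated, so no flow can exceed 16.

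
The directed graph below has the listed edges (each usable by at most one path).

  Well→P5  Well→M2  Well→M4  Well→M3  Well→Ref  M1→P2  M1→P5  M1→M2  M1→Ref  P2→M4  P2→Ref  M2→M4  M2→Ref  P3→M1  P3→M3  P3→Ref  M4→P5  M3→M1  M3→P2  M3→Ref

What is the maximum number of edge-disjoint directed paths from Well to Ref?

Assign every edge capacity 1; by Menger, the answer equals the max flow.
Path Well→Ref (+1); total 1.
Path Well→M2→Ref (+1); total 2.
Path Well→M3→Ref (+1); total 3.
No residual Well→Ref path; max flow = 3.
Certifying cut of size 3: {Well→M2, Well→M3, Well→Ref}.

3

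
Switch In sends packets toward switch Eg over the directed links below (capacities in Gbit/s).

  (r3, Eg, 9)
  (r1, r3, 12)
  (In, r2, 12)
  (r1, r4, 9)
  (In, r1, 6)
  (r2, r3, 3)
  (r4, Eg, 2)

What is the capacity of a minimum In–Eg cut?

9

Augment In→r1→r3→Eg: bottleneck 6, flow now 6.
Augment In→r2→r3→Eg: bottleneck 3, flow now 9.
No augmenting path remains; maximum flow = 9.
By max-flow min-cut, the minimum cut capacity equals the max flow.
In the residual graph, reachable from In: {In, r2}.
Min-cut edges: In→r1 (6), r2→r3 (3); capacity 6 + 3 = 9.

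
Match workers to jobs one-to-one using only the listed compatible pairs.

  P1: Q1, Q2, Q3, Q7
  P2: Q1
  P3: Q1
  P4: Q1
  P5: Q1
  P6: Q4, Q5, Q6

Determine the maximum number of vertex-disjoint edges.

3

Unit-capacity flow: source→left, listed edges, right→sink; max matching = max flow.
Augmenting path P1→Q1 (+1); matched 1.
Augmenting path P6→Q4 (+1); matched 2.
Augmenting path P2→Q1→P1→Q2 (+1); matched 3.
No augmenting path remains; maximum matching = 3.
König certificate: {P1, P6, Q1} is a vertex cover of size 3 (every listed pair touches it), so no matching can be larger.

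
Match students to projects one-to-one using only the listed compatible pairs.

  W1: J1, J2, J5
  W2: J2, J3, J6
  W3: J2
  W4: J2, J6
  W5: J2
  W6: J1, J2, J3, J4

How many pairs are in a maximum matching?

5

Unit-capacity flow: source→left, listed edges, right→sink; max matching = max flow.
Augmenting path W1→J1 (+1); matched 1.
Augmenting path W2→J2 (+1); matched 2.
Augmenting path W4→J6 (+1); matched 3.
Augmenting path W6→J3 (+1); matched 4.
Augmenting path W3→J2→W2→J3→W6→J4 (+1); matched 5.
No augmenting path remains; maximum matching = 5.
König certificate: {W1, W2, W4, W6, J2} is a vertex cover of size 5 (every listed pair touches it), so no matching can be larger.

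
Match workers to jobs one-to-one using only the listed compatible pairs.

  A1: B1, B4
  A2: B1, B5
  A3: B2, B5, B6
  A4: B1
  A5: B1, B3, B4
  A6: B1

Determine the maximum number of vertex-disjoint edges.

Unit-capacity flow: source→left, listed edges, right→sink; max matching = max flow.
Augmenting path A1→B1 (+1); matched 1.
Augmenting path A2→B5 (+1); matched 2.
Augmenting path A3→B2 (+1); matched 3.
Augmenting path A5→B3 (+1); matched 4.
Augmenting path A4→B1→A1→B4 (+1); matched 5.
No augmenting path remains; maximum matching = 5.
König certificate: {A1, A2, A3, A5, B1} is a vertex cover of size 5 (every listed pair touches it), so no matching can be larger.

5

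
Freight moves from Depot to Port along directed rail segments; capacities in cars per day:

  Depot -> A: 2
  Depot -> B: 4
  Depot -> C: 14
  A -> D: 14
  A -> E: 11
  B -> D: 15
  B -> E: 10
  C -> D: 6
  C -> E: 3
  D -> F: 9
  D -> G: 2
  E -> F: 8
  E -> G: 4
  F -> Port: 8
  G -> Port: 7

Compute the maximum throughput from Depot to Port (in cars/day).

Augment Depot→A→D→F→Port: bottleneck 2, flow now 2.
Augment Depot→B→D→F→Port: bottleneck 4, flow now 6.
Augment Depot→C→D→F→Port: bottleneck 2, flow now 8.
Augment Depot→C→D→G→Port: bottleneck 2, flow now 10.
Augment Depot→C→E→G→Port: bottleneck 3, flow now 13.
Augment Depot→C→D→A→E→G→Port: bottleneck 1, flow now 14. (uses reverse residual edge)
No augmenting path remains; maximum flow = 14.
In the residual graph, reachable from Depot: {Depot, A, B, C, D, E, F}.
Min-cut edges: D→G (2), E→G (4), F→Port (8); capacity 2 + 4 + 8 = 14.
This cut is saturated, so no flow can exceed 14.

14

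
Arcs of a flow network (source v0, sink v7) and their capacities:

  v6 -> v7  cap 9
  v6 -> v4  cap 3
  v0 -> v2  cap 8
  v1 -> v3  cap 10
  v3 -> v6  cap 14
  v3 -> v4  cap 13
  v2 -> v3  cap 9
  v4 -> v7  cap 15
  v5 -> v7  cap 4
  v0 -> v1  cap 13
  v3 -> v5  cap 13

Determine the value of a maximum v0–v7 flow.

Augment v0→v1→v3→v4→v7: bottleneck 10, flow now 10.
Augment v0→v2→v3→v4→v7: bottleneck 3, flow now 13.
Augment v0→v2→v3→v5→v7: bottleneck 4, flow now 17.
Augment v0→v2→v3→v6→v7: bottleneck 1, flow now 18.
No augmenting path remains; maximum flow = 18.
In the residual graph, reachable from v0: {v0, v1}.
Min-cut edges: v0→v2 (8), v1→v3 (10); capacity 8 + 10 = 18.
This cut is saturated, so no flow can exceed 18.

18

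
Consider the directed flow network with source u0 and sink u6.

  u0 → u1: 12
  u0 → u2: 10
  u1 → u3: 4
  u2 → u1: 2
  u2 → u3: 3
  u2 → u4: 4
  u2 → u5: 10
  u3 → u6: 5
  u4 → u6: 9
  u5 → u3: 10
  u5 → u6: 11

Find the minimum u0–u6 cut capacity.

14

Augment u0→u1→u3→u6: bottleneck 4, flow now 4.
Augment u0→u2→u3→u6: bottleneck 1, flow now 5.
Augment u0→u2→u4→u6: bottleneck 4, flow now 9.
Augment u0→u2→u5→u6: bottleneck 5, flow now 14.
No augmenting path remains; maximum flow = 14.
By max-flow min-cut, the minimum cut capacity equals the max flow.
In the residual graph, reachable from u0: {u0, u1}.
Min-cut edges: u0→u2 (10), u1→u3 (4); capacity 10 + 4 = 14.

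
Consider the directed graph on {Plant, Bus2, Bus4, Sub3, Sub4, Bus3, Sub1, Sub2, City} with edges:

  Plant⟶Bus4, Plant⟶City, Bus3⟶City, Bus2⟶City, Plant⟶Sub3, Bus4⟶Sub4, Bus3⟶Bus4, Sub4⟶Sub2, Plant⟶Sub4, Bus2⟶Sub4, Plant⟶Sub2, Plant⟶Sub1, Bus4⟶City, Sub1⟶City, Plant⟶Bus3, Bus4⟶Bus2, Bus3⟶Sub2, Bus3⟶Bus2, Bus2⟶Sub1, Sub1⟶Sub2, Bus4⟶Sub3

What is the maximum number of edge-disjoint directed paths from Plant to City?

4

Assign every edge capacity 1; by Menger, the answer equals the max flow.
Path Plant→City (+1); total 1.
Path Plant→Bus4→City (+1); total 2.
Path Plant→Bus3→City (+1); total 3.
Path Plant→Sub1→City (+1); total 4.
No residual Plant→City path; max flow = 4.
Certifying cut of size 4: {Plant→Bus3, Plant→Bus4, Plant→City, Plant→Sub1}.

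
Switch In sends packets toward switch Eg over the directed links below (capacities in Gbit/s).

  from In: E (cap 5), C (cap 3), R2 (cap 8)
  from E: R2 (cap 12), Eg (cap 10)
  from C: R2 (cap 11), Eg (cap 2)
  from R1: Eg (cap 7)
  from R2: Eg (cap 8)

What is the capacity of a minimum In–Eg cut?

15

Augment In→E→Eg: bottleneck 5, flow now 5.
Augment In→C→Eg: bottleneck 2, flow now 7.
Augment In→R2→Eg: bottleneck 8, flow now 15.
No augmenting path remains; maximum flow = 15.
By max-flow min-cut, the minimum cut capacity equals the max flow.
In the residual graph, reachable from In: {In, C, R2}.
Min-cut edges: In→E (5), C→Eg (2), R2→Eg (8); capacity 5 + 2 + 8 = 15.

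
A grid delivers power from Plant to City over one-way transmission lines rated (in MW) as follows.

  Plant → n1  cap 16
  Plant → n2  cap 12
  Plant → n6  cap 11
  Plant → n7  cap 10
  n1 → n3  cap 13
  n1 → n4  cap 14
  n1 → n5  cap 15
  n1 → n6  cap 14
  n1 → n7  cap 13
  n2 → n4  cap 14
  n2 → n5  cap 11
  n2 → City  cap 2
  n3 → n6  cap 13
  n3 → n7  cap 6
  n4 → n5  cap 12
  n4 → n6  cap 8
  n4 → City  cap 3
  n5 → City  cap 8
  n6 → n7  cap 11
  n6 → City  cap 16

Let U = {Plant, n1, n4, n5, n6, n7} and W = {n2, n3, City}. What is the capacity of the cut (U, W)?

52

Edges leaving {Plant, n1, n4, n5, n6, n7}: Plant→n2 (12), n1→n3 (13), n4→City (3), n5→City (8), n6→City (16).
Cut capacity = 12 + 13 + 3 + 8 + 16 = 52.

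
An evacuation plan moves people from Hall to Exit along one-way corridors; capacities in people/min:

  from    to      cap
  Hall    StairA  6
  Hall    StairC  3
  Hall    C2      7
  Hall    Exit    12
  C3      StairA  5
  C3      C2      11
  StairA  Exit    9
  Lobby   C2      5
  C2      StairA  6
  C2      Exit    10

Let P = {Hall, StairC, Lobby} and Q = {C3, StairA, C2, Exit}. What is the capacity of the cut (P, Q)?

30

Edges leaving {Hall, StairC, Lobby}: Hall→StairA (6), Hall→C2 (7), Hall→Exit (12), Lobby→C2 (5).
Cut capacity = 6 + 7 + 12 + 5 = 30.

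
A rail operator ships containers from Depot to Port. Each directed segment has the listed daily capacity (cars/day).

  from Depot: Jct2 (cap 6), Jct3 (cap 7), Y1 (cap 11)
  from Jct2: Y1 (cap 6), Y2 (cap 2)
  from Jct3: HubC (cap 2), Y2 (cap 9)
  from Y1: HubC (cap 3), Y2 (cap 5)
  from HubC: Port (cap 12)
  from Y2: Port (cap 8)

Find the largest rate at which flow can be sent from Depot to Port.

Augment Depot→Jct2→Y2→Port: bottleneck 2, flow now 2.
Augment Depot→Jct3→HubC→Port: bottleneck 2, flow now 4.
Augment Depot→Jct3→Y2→Port: bottleneck 5, flow now 9.
Augment Depot→Y1→HubC→Port: bottleneck 3, flow now 12.
Augment Depot→Y1→Y2→Port: bottleneck 1, flow now 13.
No augmenting path remains; maximum flow = 13.
In the residual graph, reachable from Depot: {Depot, Jct2, Jct3, Y1, Y2}.
Min-cut edges: Jct3→HubC (2), Y1→HubC (3), Y2→Port (8); capacity 2 + 3 + 8 = 13.
This cut is saturated, so no flow can exceed 13.

13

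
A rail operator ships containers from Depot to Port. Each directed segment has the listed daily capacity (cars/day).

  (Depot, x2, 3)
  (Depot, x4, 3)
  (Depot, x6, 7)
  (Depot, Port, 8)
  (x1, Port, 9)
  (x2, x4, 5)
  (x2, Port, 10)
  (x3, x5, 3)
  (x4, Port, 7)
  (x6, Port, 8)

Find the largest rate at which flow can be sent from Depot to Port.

21

Augment Depot→Port: bottleneck 8, flow now 8.
Augment Depot→x2→Port: bottleneck 3, flow now 11.
Augment Depot→x4→Port: bottleneck 3, flow now 14.
Augment Depot→x6→Port: bottleneck 7, flow now 21.
No augmenting path remains; maximum flow = 21.
In the residual graph, reachable from Depot: {Depot}.
Min-cut edges: Depot→x2 (3), Depot→x4 (3), Depot→x6 (7), Depot→Port (8); capacity 3 + 3 + 7 + 8 = 21.
This cut is saturated, so no flow can exceed 21.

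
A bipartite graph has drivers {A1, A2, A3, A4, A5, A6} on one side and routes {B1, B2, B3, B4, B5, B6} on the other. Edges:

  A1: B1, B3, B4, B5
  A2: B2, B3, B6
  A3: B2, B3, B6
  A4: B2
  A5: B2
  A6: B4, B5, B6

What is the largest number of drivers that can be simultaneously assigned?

5

Unit-capacity flow: source→left, listed edges, right→sink; max matching = max flow.
Augmenting path A1→B1 (+1); matched 1.
Augmenting path A2→B2 (+1); matched 2.
Augmenting path A3→B3 (+1); matched 3.
Augmenting path A6→B4 (+1); matched 4.
Augmenting path A4→B2→A2→B6 (+1); matched 5.
No augmenting path remains; maximum matching = 5.
König certificate: {A1, A2, A3, A6, B2} is a vertex cover of size 5 (every listed pair touches it), so no matching can be larger.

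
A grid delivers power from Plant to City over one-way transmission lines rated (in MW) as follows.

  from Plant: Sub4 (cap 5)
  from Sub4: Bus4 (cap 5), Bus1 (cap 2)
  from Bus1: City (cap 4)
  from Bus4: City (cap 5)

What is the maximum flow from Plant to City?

Augment Plant→Sub4→Bus1→City: bottleneck 2, flow now 2.
Augment Plant→Sub4→Bus4→City: bottleneck 3, flow now 5.
No augmenting path remains; maximum flow = 5.
In the residual graph, reachable from Plant: {Plant}.
Min-cut edges: Plant→Sub4 (5); capacity 5 = 5.
This cut is saturated, so no flow can exceed 5.

5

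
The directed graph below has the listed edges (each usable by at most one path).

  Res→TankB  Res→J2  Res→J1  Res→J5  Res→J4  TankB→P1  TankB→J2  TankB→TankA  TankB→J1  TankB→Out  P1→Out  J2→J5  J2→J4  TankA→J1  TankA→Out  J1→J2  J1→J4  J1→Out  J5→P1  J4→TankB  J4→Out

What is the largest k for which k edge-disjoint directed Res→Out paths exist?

Assign every edge capacity 1; by Menger, the answer equals the max flow.
Path Res→TankB→Out (+1); total 1.
Path Res→J1→Out (+1); total 2.
Path Res→J4→Out (+1); total 3.
Path Res→J5→P1→Out (+1); total 4.
Path Res→J2→J4→TankB→TankA→Out (+1); total 5.
No residual Res→Out path; max flow = 5.
Certifying cut of size 5: {Res→J1, Res→J2, Res→J4, Res→J5, Res→TankB}.

5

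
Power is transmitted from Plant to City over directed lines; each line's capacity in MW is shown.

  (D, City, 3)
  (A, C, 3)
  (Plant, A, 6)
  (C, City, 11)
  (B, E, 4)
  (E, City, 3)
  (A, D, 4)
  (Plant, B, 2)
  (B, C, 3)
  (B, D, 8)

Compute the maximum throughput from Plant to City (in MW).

8

Augment Plant→A→C→City: bottleneck 3, flow now 3.
Augment Plant→A→D→City: bottleneck 3, flow now 6.
Augment Plant→B→C→City: bottleneck 2, flow now 8.
No augmenting path remains; maximum flow = 8.
In the residual graph, reachable from Plant: {Plant}.
Min-cut edges: Plant→A (6), Plant→B (2); capacity 6 + 2 = 8.
This cut is saturated, so no flow can exceed 8.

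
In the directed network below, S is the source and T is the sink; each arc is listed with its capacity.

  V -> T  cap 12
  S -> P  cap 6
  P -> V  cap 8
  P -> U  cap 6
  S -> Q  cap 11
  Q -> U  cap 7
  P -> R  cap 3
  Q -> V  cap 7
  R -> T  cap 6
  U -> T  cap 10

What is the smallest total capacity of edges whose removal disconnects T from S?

17

Augment S→P→R→T: bottleneck 3, flow now 3.
Augment S→P→U→T: bottleneck 3, flow now 6.
Augment S→Q→U→T: bottleneck 7, flow now 13.
Augment S→Q→V→T: bottleneck 4, flow now 17.
No augmenting path remains; maximum flow = 17.
By max-flow min-cut, the minimum cut capacity equals the max flow.
In the residual graph, reachable from S: {S}.
Min-cut edges: S→P (6), S→Q (11); capacity 6 + 11 = 17.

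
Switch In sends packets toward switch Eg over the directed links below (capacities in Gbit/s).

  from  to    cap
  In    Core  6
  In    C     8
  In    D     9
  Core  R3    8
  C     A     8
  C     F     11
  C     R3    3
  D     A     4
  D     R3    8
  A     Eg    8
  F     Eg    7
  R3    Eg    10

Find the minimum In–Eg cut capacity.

Augment In→Core→R3→Eg: bottleneck 6, flow now 6.
Augment In→C→A→Eg: bottleneck 8, flow now 14.
Augment In→D→R3→Eg: bottleneck 4, flow now 18.
Augment In→D→A→C→F→Eg: bottleneck 4, flow now 22. (uses reverse residual edge)
No augmenting path remains; maximum flow = 22.
By max-flow min-cut, the minimum cut capacity equals the max flow.
In the residual graph, reachable from In: {In, Core, D, R3}.
Min-cut edges: In→C (8), D→A (4), R3→Eg (10); capacity 8 + 4 + 10 = 22.

22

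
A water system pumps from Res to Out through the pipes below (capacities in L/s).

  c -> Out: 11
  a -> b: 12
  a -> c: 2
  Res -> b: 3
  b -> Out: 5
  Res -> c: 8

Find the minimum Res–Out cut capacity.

11

Augment Res→b→Out: bottleneck 3, flow now 3.
Augment Res→c→Out: bottleneck 8, flow now 11.
No augmenting path remains; maximum flow = 11.
By max-flow min-cut, the minimum cut capacity equals the max flow.
In the residual graph, reachable from Res: {Res}.
Min-cut edges: Res→b (3), Res→c (8); capacity 3 + 8 = 11.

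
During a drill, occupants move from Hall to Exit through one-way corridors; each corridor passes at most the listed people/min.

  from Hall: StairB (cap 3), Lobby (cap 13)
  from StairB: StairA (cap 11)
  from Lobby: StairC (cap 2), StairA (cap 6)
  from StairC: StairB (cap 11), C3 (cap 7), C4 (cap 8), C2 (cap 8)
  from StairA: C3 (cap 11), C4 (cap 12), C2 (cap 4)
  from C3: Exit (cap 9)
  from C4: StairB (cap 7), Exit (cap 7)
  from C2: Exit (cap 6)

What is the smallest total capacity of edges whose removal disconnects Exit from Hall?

Augment Hall→StairB→StairA→C3→Exit: bottleneck 3, flow now 3.
Augment Hall→Lobby→StairC→C3→Exit: bottleneck 2, flow now 5.
Augment Hall→Lobby→StairA→C3→Exit: bottleneck 4, flow now 9.
Augment Hall→Lobby→StairA→C4→Exit: bottleneck 2, flow now 11.
No augmenting path remains; maximum flow = 11.
By max-flow min-cut, the minimum cut capacity equals the max flow.
In the residual graph, reachable from Hall: {Hall, Lobby}.
Min-cut edges: Hall→StairB (3), Lobby→StairC (2), Lobby→StairA (6); capacity 3 + 2 + 6 = 11.

11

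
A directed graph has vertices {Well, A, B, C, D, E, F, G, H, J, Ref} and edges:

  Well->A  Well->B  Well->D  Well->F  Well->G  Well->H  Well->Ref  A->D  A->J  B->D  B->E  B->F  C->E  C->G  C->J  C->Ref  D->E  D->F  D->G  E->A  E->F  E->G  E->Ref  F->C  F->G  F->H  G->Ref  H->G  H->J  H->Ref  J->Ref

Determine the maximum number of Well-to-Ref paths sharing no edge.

Assign every edge capacity 1; by Menger, the answer equals the max flow.
Path Well→Ref (+1); total 1.
Path Well→G→Ref (+1); total 2.
Path Well→H→Ref (+1); total 3.
Path Well→A→J→Ref (+1); total 4.
Path Well→B→E→Ref (+1); total 5.
Path Well→F→C→Ref (+1); total 6.
No residual Well→Ref path; max flow = 6.
Certifying cut of size 6: {E→Ref, F→C, G→Ref, H→Ref, J→Ref, Well→Ref}.

6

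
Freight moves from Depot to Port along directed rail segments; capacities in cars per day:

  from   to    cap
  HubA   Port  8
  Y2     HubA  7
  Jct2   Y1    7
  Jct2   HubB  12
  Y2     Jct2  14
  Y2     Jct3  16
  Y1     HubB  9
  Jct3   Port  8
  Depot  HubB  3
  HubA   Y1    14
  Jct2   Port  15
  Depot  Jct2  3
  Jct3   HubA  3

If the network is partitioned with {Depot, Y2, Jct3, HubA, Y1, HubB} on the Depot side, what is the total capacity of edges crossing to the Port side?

33

Edges leaving {Depot, Y2, Jct3, HubA, Y1, HubB}: Depot→Jct2 (3), Y2→Jct2 (14), Jct3→Port (8), HubA→Port (8).
Cut capacity = 3 + 14 + 8 + 8 = 33.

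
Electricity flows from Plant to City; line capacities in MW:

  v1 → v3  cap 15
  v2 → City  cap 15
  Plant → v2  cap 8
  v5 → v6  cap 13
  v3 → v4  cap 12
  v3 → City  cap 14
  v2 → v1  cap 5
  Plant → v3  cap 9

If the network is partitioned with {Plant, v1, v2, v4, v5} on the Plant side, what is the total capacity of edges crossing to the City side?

Edges leaving {Plant, v1, v2, v4, v5}: Plant→v3 (9), v1→v3 (15), v2→City (15), v5→v6 (13).
Cut capacity = 9 + 15 + 15 + 13 = 52.

52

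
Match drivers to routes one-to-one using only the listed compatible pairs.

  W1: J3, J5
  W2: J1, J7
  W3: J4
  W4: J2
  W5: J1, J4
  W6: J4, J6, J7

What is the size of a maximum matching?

Unit-capacity flow: source→left, listed edges, right→sink; max matching = max flow.
Augmenting path W1→J3 (+1); matched 1.
Augmenting path W2→J1 (+1); matched 2.
Augmenting path W3→J4 (+1); matched 3.
Augmenting path W4→J2 (+1); matched 4.
Augmenting path W6→J6 (+1); matched 5.
Augmenting path W5→J1→W2→J7 (+1); matched 6.
No augmenting path remains; maximum matching = 6.
König certificate: {W1, W2, W3, W4, W5, W6} is a vertex cover of size 6 (every listed pair touches it), so no matching can be larger.

6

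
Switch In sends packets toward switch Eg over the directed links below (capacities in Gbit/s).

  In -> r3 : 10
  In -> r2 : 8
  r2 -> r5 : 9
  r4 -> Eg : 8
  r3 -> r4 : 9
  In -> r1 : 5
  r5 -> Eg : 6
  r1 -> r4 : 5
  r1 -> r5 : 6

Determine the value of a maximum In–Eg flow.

Augment In→r1→r4→Eg: bottleneck 5, flow now 5.
Augment In→r2→r5→Eg: bottleneck 6, flow now 11.
Augment In→r3→r4→Eg: bottleneck 3, flow now 14.
No augmenting path remains; maximum flow = 14.
In the residual graph, reachable from In: {In, r1, r2, r3, r4, r5}.
Min-cut edges: r4→Eg (8), r5→Eg (6); capacity 8 + 6 = 14.
This cut is saturated, so no flow can exceed 14.

14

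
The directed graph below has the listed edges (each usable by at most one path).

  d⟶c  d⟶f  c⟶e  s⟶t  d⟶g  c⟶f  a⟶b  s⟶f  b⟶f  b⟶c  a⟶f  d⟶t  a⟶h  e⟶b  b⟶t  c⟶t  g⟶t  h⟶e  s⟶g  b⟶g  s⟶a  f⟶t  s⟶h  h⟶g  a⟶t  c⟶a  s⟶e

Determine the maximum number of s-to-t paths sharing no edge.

5

Assign every edge capacity 1; by Menger, the answer equals the max flow.
Path s→t (+1); total 1.
Path s→a→t (+1); total 2.
Path s→f→t (+1); total 3.
Path s→g→t (+1); total 4.
Path s→e→b→t (+1); total 5.
No residual s→t path; max flow = 5.
Certifying cut of size 5: {e→b, g→t, s→a, s→f, s→t}.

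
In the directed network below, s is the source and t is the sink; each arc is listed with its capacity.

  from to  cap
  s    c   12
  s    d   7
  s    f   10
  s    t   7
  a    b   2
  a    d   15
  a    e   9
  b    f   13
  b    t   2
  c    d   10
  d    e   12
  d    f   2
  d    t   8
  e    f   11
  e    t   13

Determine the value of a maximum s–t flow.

24

Augment s→t: bottleneck 7, flow now 7.
Augment s→d→t: bottleneck 7, flow now 14.
Augment s→c→d→t: bottleneck 1, flow now 15.
Augment s→c→d→e→t: bottleneck 9, flow now 24.
No augmenting path remains; maximum flow = 24.
In the residual graph, reachable from s: {s, c, f}.
Min-cut edges: s→d (7), s→t (7), c→d (10); capacity 7 + 7 + 10 = 24.
This cut is saturated, so no flow can exceed 24.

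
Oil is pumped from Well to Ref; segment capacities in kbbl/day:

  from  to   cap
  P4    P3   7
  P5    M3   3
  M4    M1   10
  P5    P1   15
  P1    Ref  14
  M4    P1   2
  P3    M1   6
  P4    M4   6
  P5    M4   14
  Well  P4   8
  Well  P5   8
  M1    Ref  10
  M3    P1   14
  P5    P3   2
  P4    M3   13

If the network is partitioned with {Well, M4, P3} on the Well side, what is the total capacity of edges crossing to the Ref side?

34

Edges leaving {Well, M4, P3}: Well→P4 (8), Well→P5 (8), M4→M1 (10), M4→P1 (2), P3→M1 (6).
Cut capacity = 8 + 8 + 10 + 2 + 6 = 34.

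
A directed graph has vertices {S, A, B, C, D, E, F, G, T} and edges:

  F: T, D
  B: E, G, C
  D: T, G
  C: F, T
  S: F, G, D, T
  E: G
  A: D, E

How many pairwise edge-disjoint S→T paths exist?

3

Assign every edge capacity 1; by Menger, the answer equals the max flow.
Path S→T (+1); total 1.
Path S→D→T (+1); total 2.
Path S→F→T (+1); total 3.
No residual S→T path; max flow = 3.
Certifying cut of size 3: {S→D, S→F, S→T}.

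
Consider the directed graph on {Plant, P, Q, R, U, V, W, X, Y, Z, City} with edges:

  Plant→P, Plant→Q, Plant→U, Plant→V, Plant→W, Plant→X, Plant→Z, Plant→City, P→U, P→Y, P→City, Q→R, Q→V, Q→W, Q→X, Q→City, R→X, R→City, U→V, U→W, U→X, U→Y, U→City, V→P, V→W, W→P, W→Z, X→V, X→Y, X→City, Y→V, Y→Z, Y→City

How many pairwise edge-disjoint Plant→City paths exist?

6

Assign every edge capacity 1; by Menger, the answer equals the max flow.
Path Plant→City (+1); total 1.
Path Plant→P→City (+1); total 2.
Path Plant→Q→City (+1); total 3.
Path Plant→U→City (+1); total 4.
Path Plant→X→City (+1); total 5.
Path Plant→V→P→Y→City (+1); total 6.
No residual Plant→City path; max flow = 6.
Certifying cut of size 6: {P→City, Plant→City, Plant→Q, U→City, X→City, Y→City}.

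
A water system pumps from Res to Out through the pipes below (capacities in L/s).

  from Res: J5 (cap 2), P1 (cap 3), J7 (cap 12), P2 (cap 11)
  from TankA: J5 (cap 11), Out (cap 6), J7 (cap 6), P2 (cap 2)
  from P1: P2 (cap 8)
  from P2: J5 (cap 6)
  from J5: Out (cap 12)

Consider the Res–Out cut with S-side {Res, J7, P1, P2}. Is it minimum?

Given cut capacity: 2 + 6 = 8.
Augment Res→J5→Out: bottleneck 2, flow now 2.
Augment Res→P2→J5→Out: bottleneck 6, flow now 8.
No augmenting path remains; maximum flow = 8.
Cut capacity 8 equals the max flow, so it is a minimum cut.

Yes — it is a minimum cut (capacity 8).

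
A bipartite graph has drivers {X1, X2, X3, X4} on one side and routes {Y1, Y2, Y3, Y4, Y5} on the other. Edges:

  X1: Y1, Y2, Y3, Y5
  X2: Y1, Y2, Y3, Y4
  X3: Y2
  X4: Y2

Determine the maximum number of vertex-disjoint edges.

Unit-capacity flow: source→left, listed edges, right→sink; max matching = max flow.
Augmenting path X1→Y1 (+1); matched 1.
Augmenting path X2→Y2 (+1); matched 2.
Augmenting path X3→Y2→X2→Y3 (+1); matched 3.
No augmenting path remains; maximum matching = 3.
König certificate: {X1, X2, Y2} is a vertex cover of size 3 (every listed pair touches it), so no matching can be larger.

3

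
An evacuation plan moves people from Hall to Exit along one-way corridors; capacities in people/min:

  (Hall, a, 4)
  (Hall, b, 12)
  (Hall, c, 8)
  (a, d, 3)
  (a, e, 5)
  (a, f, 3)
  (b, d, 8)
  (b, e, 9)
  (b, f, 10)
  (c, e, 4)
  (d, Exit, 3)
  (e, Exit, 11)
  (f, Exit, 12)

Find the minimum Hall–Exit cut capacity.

20

Augment Hall→a→d→Exit: bottleneck 3, flow now 3.
Augment Hall→a→e→Exit: bottleneck 1, flow now 4.
Augment Hall→b→e→Exit: bottleneck 9, flow now 13.
Augment Hall→b→f→Exit: bottleneck 3, flow now 16.
Augment Hall→c→e→Exit: bottleneck 1, flow now 17.
Augment Hall→c→e→a→f→Exit: bottleneck 1, flow now 18. (uses reverse residual edge)
Augment Hall→c→e→b→f→Exit: bottleneck 2, flow now 20. (uses reverse residual edge)
No augmenting path remains; maximum flow = 20.
By max-flow min-cut, the minimum cut capacity equals the max flow.
In the residual graph, reachable from Hall: {Hall, c}.
Min-cut edges: Hall→a (4), Hall→b (12), c→e (4); capacity 4 + 12 + 4 = 20.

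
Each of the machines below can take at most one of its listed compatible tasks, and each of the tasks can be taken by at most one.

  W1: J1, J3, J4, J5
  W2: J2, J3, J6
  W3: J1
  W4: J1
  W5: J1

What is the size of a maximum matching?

Unit-capacity flow: source→left, listed edges, right→sink; max matching = max flow.
Augmenting path W1→J1 (+1); matched 1.
Augmenting path W2→J2 (+1); matched 2.
Augmenting path W3→J1→W1→J3 (+1); matched 3.
No augmenting path remains; maximum matching = 3.
König certificate: {W1, W2, J1} is a vertex cover of size 3 (every listed pair touches it), so no matching can be larger.

3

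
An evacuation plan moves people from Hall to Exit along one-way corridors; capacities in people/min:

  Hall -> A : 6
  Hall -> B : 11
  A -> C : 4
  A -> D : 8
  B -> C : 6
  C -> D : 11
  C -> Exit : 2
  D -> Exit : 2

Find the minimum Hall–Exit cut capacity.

4

Augment Hall→A→C→Exit: bottleneck 2, flow now 2.
Augment Hall→A→D→Exit: bottleneck 2, flow now 4.
No augmenting path remains; maximum flow = 4.
By max-flow min-cut, the minimum cut capacity equals the max flow.
In the residual graph, reachable from Hall: {Hall, A, B, C, D}.
Min-cut edges: C→Exit (2), D→Exit (2); capacity 2 + 2 = 4.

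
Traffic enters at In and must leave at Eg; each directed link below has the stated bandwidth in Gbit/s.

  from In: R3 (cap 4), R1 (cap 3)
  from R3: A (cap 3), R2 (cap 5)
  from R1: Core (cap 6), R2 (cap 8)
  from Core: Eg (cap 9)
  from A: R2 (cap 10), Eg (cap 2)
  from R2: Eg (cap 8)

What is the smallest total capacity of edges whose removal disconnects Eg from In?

Augment In→R3→A→Eg: bottleneck 2, flow now 2.
Augment In→R3→R2→Eg: bottleneck 2, flow now 4.
Augment In→R1→Core→Eg: bottleneck 3, flow now 7.
No augmenting path remains; maximum flow = 7.
By max-flow min-cut, the minimum cut capacity equals the max flow.
In the residual graph, reachable from In: {In}.
Min-cut edges: In→R3 (4), In→R1 (3); capacity 4 + 3 = 7.

7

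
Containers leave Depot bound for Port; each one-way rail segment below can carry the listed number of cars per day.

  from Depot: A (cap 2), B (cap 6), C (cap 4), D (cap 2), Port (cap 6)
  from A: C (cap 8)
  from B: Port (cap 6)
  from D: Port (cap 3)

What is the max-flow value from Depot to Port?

14

Augment Depot→Port: bottleneck 6, flow now 6.
Augment Depot→B→Port: bottleneck 6, flow now 12.
Augment Depot→D→Port: bottleneck 2, flow now 14.
No augmenting path remains; maximum flow = 14.
In the residual graph, reachable from Depot: {Depot, A, C}.
Min-cut edges: Depot→B (6), Depot→D (2), Depot→Port (6); capacity 6 + 2 + 6 = 14.
This cut is saturated, so no flow can exceed 14.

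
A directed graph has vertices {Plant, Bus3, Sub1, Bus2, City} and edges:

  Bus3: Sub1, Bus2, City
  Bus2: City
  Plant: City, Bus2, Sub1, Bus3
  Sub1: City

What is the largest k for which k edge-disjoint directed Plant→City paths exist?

Assign every edge capacity 1; by Menger, the answer equals the max flow.
Path Plant→City (+1); total 1.
Path Plant→Bus3→City (+1); total 2.
Path Plant→Sub1→City (+1); total 3.
Path Plant→Bus2→City (+1); total 4.
No residual Plant→City path; max flow = 4.
Certifying cut of size 4: {Plant→Bus2, Plant→Bus3, Plant→City, Plant→Sub1}.

4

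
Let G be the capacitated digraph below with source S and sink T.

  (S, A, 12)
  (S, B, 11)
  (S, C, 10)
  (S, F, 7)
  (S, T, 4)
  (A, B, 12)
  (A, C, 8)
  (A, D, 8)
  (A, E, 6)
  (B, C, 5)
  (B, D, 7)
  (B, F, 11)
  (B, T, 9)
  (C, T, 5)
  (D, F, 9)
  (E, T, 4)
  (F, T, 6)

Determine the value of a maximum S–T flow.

Augment S→T: bottleneck 4, flow now 4.
Augment S→B→T: bottleneck 9, flow now 13.
Augment S→C→T: bottleneck 5, flow now 18.
Augment S→F→T: bottleneck 6, flow now 24.
Augment S→A→E→T: bottleneck 4, flow now 28.
No augmenting path remains; maximum flow = 28.
In the residual graph, reachable from S: {S, A, B, C, D, E, F}.
Min-cut edges: S→T (4), B→T (9), C→T (5), E→T (4), F→T (6); capacity 4 + 9 + 5 + 4 + 6 = 28.
This cut is saturated, so no flow can exceed 28.

28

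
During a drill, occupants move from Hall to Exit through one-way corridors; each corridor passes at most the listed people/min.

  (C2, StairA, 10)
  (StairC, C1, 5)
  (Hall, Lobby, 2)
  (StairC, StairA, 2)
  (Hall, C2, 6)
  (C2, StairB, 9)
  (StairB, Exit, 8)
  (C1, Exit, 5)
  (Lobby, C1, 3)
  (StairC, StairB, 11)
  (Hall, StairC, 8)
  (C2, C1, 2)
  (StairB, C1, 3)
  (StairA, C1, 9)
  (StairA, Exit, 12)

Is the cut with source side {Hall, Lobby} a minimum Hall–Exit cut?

Given cut capacity: 6 + 8 + 3 = 17.
Augment Hall→C2→StairB→Exit: bottleneck 6, flow now 6.
Augment Hall→StairC→StairB→Exit: bottleneck 2, flow now 8.
Augment Hall→StairC→StairA→Exit: bottleneck 2, flow now 10.
Augment Hall→StairC→C1→Exit: bottleneck 4, flow now 14.
Augment Hall→Lobby→C1→Exit: bottleneck 1, flow now 15.
Augment Hall→Lobby→C1→StairC→StairB→C2→StairA→Exit: bottleneck 1, flow now 16. (uses reverse residual edge)
No augmenting path remains; maximum flow = 16.
In the residual graph, reachable from Hall: {Hall}.
Min-cut edges: Hall→C2 (6), Hall→StairC (8), Hall→Lobby (2); capacity 6 + 8 + 2 = 16.
Cut capacity 17 exceeds the max flow 16, so it is not minimum.

No — its capacity is 17, but the minimum cut has capacity 16.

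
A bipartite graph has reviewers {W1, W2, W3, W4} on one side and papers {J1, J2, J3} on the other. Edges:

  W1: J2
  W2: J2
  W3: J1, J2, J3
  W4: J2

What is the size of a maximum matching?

Unit-capacity flow: source→left, listed edges, right→sink; max matching = max flow.
Augmenting path W1→J2 (+1); matched 1.
Augmenting path W3→J1 (+1); matched 2.
No augmenting path remains; maximum matching = 2.
König certificate: {W3, J2} is a vertex cover of size 2 (every listed pair touches it), so no matching can be larger.

2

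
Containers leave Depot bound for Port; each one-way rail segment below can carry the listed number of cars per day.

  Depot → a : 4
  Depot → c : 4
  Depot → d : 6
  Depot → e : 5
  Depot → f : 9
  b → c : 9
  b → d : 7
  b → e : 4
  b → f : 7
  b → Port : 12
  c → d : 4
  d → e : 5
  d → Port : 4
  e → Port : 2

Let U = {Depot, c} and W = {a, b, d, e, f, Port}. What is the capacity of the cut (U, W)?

Edges leaving {Depot, c}: Depot→a (4), Depot→d (6), Depot→e (5), Depot→f (9), c→d (4).
Cut capacity = 4 + 6 + 5 + 9 + 4 = 28.

28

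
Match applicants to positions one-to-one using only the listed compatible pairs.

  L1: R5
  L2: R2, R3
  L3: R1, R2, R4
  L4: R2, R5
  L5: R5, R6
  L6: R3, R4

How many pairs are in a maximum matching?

Unit-capacity flow: source→left, listed edges, right→sink; max matching = max flow.
Augmenting path L1→R5 (+1); matched 1.
Augmenting path L2→R2 (+1); matched 2.
Augmenting path L3→R1 (+1); matched 3.
Augmenting path L5→R6 (+1); matched 4.
Augmenting path L6→R3 (+1); matched 5.
Augmenting path L4→R2→L2→R3→L6→R4 (+1); matched 6.
No augmenting path remains; maximum matching = 6.
König certificate: {L1, L2, L3, L4, L5, L6} is a vertex cover of size 6 (every listed pair touches it), so no matching can be larger.

6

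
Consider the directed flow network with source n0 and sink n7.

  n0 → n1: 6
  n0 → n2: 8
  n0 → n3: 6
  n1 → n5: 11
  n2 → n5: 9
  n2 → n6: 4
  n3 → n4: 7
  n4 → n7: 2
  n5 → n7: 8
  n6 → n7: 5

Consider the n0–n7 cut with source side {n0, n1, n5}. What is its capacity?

Edges leaving {n0, n1, n5}: n0→n2 (8), n0→n3 (6), n5→n7 (8).
Cut capacity = 8 + 6 + 8 = 22.

22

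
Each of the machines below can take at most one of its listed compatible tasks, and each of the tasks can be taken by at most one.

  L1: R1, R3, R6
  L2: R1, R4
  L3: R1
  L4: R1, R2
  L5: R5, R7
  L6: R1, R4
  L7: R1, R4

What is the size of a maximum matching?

Unit-capacity flow: source→left, listed edges, right→sink; max matching = max flow.
Augmenting path L1→R1 (+1); matched 1.
Augmenting path L2→R4 (+1); matched 2.
Augmenting path L4→R2 (+1); matched 3.
Augmenting path L5→R5 (+1); matched 4.
Augmenting path L3→R1→L1→R3 (+1); matched 5.
No augmenting path remains; maximum matching = 5.
König certificate: {L1, L4, L5, R1, R4} is a vertex cover of size 5 (every listed pair touches it), so no matching can be larger.

5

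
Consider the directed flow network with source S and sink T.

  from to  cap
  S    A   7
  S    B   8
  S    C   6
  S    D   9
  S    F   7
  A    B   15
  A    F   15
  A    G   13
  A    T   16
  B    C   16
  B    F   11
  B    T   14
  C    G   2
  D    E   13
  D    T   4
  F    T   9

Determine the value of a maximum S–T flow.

Augment S→A→T: bottleneck 7, flow now 7.
Augment S→B→T: bottleneck 8, flow now 15.
Augment S→D→T: bottleneck 4, flow now 19.
Augment S→F→T: bottleneck 7, flow now 26.
No augmenting path remains; maximum flow = 26.
In the residual graph, reachable from S: {S, C, D, E, G}.
Min-cut edges: S→A (7), S→B (8), S→F (7), D→T (4); capacity 7 + 8 + 7 + 4 = 26.
This cut is saturated, so no flow can exceed 26.

26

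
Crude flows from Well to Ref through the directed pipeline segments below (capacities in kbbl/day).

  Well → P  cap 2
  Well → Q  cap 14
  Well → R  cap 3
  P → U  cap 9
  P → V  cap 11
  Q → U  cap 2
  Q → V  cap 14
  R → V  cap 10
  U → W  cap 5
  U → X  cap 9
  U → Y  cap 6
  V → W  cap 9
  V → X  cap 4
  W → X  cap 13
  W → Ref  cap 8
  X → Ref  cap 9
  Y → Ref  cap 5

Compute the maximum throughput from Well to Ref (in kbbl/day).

17

Augment Well→P→U→W→Ref: bottleneck 2, flow now 2.
Augment Well→Q→U→W→Ref: bottleneck 2, flow now 4.
Augment Well→Q→V→W→Ref: bottleneck 4, flow now 8.
Augment Well→Q→V→X→Ref: bottleneck 4, flow now 12.
Augment Well→Q→V→W→X→Ref: bottleneck 4, flow now 16.
Augment Well→R→V→W→X→Ref: bottleneck 1, flow now 17.
No augmenting path remains; maximum flow = 17.
In the residual graph, reachable from Well: {Well, Q, R, V}.
Min-cut edges: Well→P (2), Q→U (2), V→W (9), V→X (4); capacity 2 + 2 + 9 + 4 = 17.
This cut is saturated, so no flow can exceed 17.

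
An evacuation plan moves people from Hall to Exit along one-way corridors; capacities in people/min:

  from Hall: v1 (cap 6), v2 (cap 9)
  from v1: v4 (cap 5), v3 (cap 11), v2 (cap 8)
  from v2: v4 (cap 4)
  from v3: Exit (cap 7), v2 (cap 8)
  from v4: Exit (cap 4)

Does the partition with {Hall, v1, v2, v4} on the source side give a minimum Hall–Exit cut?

No — its capacity is 15, but the minimum cut has capacity 10.

Given cut capacity: 11 + 4 = 15.
Augment Hall→v1→v3→Exit: bottleneck 6, flow now 6.
Augment Hall→v2→v4→Exit: bottleneck 4, flow now 10.
No augmenting path remains; maximum flow = 10.
In the residual graph, reachable from Hall: {Hall, v2}.
Min-cut edges: Hall→v1 (6), v2→v4 (4); capacity 6 + 4 = 10.
Cut capacity 15 exceeds the max flow 10, so it is not minimum.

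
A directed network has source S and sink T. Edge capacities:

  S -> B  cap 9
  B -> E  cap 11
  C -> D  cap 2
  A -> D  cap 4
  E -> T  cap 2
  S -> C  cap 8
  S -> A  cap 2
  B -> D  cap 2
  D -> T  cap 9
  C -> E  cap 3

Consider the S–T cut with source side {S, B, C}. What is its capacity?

Edges leaving {S, B, C}: S→A (2), B→D (2), B→E (11), C→D (2), C→E (3).
Cut capacity = 2 + 2 + 11 + 2 + 3 = 20.

20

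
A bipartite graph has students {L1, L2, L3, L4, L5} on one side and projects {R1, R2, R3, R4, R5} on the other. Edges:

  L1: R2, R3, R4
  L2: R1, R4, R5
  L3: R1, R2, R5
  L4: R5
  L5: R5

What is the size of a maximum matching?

4

Unit-capacity flow: source→left, listed edges, right→sink; max matching = max flow.
Augmenting path L1→R2 (+1); matched 1.
Augmenting path L2→R1 (+1); matched 2.
Augmenting path L3→R5 (+1); matched 3.
Augmenting path L4→R5→L3→R1→L2→R4 (+1); matched 4.
No augmenting path remains; maximum matching = 4.
König certificate: {L1, L2, L3, R5} is a vertex cover of size 4 (every listed pair touches it), so no matching can be larger.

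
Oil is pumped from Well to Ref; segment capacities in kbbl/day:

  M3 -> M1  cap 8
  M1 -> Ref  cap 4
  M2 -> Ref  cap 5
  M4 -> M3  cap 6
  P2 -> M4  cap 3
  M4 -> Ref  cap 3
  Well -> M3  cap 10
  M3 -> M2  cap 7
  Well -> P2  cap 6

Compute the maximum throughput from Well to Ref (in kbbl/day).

Augment Well→M3→M1→Ref: bottleneck 4, flow now 4.
Augment Well→M3→M2→Ref: bottleneck 5, flow now 9.
Augment Well→P2→M4→Ref: bottleneck 3, flow now 12.
No augmenting path remains; maximum flow = 12.
In the residual graph, reachable from Well: {Well, M3, P2, M1, M2}.
Min-cut edges: P2→M4 (3), M1→Ref (4), M2→Ref (5); capacity 3 + 4 + 5 = 12.
This cut is saturated, so no flow can exceed 12.

12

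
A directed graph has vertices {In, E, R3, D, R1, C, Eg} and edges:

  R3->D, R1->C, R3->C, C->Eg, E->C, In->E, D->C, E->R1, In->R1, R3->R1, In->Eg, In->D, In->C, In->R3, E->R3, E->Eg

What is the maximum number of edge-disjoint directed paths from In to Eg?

Assign every edge capacity 1; by Menger, the answer equals the max flow.
Path In→Eg (+1); total 1.
Path In→E→Eg (+1); total 2.
Path In→C→Eg (+1); total 3.
No residual In→Eg path; max flow = 3.
Certifying cut of size 3: {C→Eg, In→E, In→Eg}.

3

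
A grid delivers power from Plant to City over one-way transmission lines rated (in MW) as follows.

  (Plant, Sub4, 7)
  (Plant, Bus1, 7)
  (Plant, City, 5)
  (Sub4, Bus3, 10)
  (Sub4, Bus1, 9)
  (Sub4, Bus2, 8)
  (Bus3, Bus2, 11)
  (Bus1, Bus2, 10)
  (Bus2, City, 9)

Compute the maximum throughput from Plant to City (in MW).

14

Augment Plant→City: bottleneck 5, flow now 5.
Augment Plant→Sub4→Bus2→City: bottleneck 7, flow now 12.
Augment Plant→Bus1→Bus2→City: bottleneck 2, flow now 14.
No augmenting path remains; maximum flow = 14.
In the residual graph, reachable from Plant: {Plant, Sub4, Bus3, Bus1, Bus2}.
Min-cut edges: Plant→City (5), Bus2→City (9); capacity 5 + 9 = 14.
This cut is saturated, so no flow can exceed 14.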